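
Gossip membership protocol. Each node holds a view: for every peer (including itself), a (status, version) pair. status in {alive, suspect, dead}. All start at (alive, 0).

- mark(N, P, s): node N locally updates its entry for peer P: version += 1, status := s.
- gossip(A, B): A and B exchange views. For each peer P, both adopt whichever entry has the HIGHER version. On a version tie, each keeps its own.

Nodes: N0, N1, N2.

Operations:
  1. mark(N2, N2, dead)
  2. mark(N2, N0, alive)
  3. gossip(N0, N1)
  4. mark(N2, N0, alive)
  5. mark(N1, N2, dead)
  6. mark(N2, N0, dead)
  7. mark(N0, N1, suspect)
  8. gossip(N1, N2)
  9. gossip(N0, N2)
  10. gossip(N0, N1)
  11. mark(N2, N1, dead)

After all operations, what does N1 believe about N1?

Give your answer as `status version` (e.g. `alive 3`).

Answer: suspect 1

Derivation:
Op 1: N2 marks N2=dead -> (dead,v1)
Op 2: N2 marks N0=alive -> (alive,v1)
Op 3: gossip N0<->N1 -> N0.N0=(alive,v0) N0.N1=(alive,v0) N0.N2=(alive,v0) | N1.N0=(alive,v0) N1.N1=(alive,v0) N1.N2=(alive,v0)
Op 4: N2 marks N0=alive -> (alive,v2)
Op 5: N1 marks N2=dead -> (dead,v1)
Op 6: N2 marks N0=dead -> (dead,v3)
Op 7: N0 marks N1=suspect -> (suspect,v1)
Op 8: gossip N1<->N2 -> N1.N0=(dead,v3) N1.N1=(alive,v0) N1.N2=(dead,v1) | N2.N0=(dead,v3) N2.N1=(alive,v0) N2.N2=(dead,v1)
Op 9: gossip N0<->N2 -> N0.N0=(dead,v3) N0.N1=(suspect,v1) N0.N2=(dead,v1) | N2.N0=(dead,v3) N2.N1=(suspect,v1) N2.N2=(dead,v1)
Op 10: gossip N0<->N1 -> N0.N0=(dead,v3) N0.N1=(suspect,v1) N0.N2=(dead,v1) | N1.N0=(dead,v3) N1.N1=(suspect,v1) N1.N2=(dead,v1)
Op 11: N2 marks N1=dead -> (dead,v2)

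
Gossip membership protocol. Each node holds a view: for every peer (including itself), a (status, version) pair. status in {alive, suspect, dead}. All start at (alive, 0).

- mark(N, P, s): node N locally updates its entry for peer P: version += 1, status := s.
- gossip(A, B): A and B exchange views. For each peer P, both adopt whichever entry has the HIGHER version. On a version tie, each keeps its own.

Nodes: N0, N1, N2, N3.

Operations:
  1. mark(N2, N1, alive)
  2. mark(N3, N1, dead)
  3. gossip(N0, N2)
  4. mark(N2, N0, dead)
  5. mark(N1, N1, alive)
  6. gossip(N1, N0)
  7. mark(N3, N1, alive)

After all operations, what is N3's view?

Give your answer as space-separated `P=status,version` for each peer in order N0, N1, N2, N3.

Op 1: N2 marks N1=alive -> (alive,v1)
Op 2: N3 marks N1=dead -> (dead,v1)
Op 3: gossip N0<->N2 -> N0.N0=(alive,v0) N0.N1=(alive,v1) N0.N2=(alive,v0) N0.N3=(alive,v0) | N2.N0=(alive,v0) N2.N1=(alive,v1) N2.N2=(alive,v0) N2.N3=(alive,v0)
Op 4: N2 marks N0=dead -> (dead,v1)
Op 5: N1 marks N1=alive -> (alive,v1)
Op 6: gossip N1<->N0 -> N1.N0=(alive,v0) N1.N1=(alive,v1) N1.N2=(alive,v0) N1.N3=(alive,v0) | N0.N0=(alive,v0) N0.N1=(alive,v1) N0.N2=(alive,v0) N0.N3=(alive,v0)
Op 7: N3 marks N1=alive -> (alive,v2)

Answer: N0=alive,0 N1=alive,2 N2=alive,0 N3=alive,0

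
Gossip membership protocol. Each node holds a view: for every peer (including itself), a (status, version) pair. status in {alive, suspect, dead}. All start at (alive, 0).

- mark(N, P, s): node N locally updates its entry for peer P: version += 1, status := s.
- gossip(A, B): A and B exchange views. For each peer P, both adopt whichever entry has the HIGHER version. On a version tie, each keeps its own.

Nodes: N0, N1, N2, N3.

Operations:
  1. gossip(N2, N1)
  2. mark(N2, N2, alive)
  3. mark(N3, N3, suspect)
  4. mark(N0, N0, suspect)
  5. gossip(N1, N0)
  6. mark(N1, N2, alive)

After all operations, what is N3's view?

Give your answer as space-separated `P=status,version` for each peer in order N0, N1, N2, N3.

Answer: N0=alive,0 N1=alive,0 N2=alive,0 N3=suspect,1

Derivation:
Op 1: gossip N2<->N1 -> N2.N0=(alive,v0) N2.N1=(alive,v0) N2.N2=(alive,v0) N2.N3=(alive,v0) | N1.N0=(alive,v0) N1.N1=(alive,v0) N1.N2=(alive,v0) N1.N3=(alive,v0)
Op 2: N2 marks N2=alive -> (alive,v1)
Op 3: N3 marks N3=suspect -> (suspect,v1)
Op 4: N0 marks N0=suspect -> (suspect,v1)
Op 5: gossip N1<->N0 -> N1.N0=(suspect,v1) N1.N1=(alive,v0) N1.N2=(alive,v0) N1.N3=(alive,v0) | N0.N0=(suspect,v1) N0.N1=(alive,v0) N0.N2=(alive,v0) N0.N3=(alive,v0)
Op 6: N1 marks N2=alive -> (alive,v1)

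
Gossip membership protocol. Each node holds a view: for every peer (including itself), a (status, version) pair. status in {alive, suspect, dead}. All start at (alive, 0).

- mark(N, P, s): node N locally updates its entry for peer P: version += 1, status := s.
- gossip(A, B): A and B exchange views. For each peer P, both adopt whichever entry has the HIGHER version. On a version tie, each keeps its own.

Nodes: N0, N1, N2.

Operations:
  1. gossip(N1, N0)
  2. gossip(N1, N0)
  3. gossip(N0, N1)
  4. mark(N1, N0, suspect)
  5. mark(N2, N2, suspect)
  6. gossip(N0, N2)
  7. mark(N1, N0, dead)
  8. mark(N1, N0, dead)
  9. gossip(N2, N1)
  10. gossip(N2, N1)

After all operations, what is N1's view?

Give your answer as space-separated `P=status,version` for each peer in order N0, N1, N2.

Op 1: gossip N1<->N0 -> N1.N0=(alive,v0) N1.N1=(alive,v0) N1.N2=(alive,v0) | N0.N0=(alive,v0) N0.N1=(alive,v0) N0.N2=(alive,v0)
Op 2: gossip N1<->N0 -> N1.N0=(alive,v0) N1.N1=(alive,v0) N1.N2=(alive,v0) | N0.N0=(alive,v0) N0.N1=(alive,v0) N0.N2=(alive,v0)
Op 3: gossip N0<->N1 -> N0.N0=(alive,v0) N0.N1=(alive,v0) N0.N2=(alive,v0) | N1.N0=(alive,v0) N1.N1=(alive,v0) N1.N2=(alive,v0)
Op 4: N1 marks N0=suspect -> (suspect,v1)
Op 5: N2 marks N2=suspect -> (suspect,v1)
Op 6: gossip N0<->N2 -> N0.N0=(alive,v0) N0.N1=(alive,v0) N0.N2=(suspect,v1) | N2.N0=(alive,v0) N2.N1=(alive,v0) N2.N2=(suspect,v1)
Op 7: N1 marks N0=dead -> (dead,v2)
Op 8: N1 marks N0=dead -> (dead,v3)
Op 9: gossip N2<->N1 -> N2.N0=(dead,v3) N2.N1=(alive,v0) N2.N2=(suspect,v1) | N1.N0=(dead,v3) N1.N1=(alive,v0) N1.N2=(suspect,v1)
Op 10: gossip N2<->N1 -> N2.N0=(dead,v3) N2.N1=(alive,v0) N2.N2=(suspect,v1) | N1.N0=(dead,v3) N1.N1=(alive,v0) N1.N2=(suspect,v1)

Answer: N0=dead,3 N1=alive,0 N2=suspect,1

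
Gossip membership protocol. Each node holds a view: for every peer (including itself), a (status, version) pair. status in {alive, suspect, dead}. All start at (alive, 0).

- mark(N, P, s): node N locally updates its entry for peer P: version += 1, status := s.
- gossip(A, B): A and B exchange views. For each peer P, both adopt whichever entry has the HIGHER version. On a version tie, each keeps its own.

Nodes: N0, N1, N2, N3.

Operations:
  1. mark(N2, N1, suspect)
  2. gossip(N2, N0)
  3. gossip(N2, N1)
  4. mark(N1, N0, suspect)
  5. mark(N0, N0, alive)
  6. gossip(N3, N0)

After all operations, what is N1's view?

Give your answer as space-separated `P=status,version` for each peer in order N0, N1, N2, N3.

Op 1: N2 marks N1=suspect -> (suspect,v1)
Op 2: gossip N2<->N0 -> N2.N0=(alive,v0) N2.N1=(suspect,v1) N2.N2=(alive,v0) N2.N3=(alive,v0) | N0.N0=(alive,v0) N0.N1=(suspect,v1) N0.N2=(alive,v0) N0.N3=(alive,v0)
Op 3: gossip N2<->N1 -> N2.N0=(alive,v0) N2.N1=(suspect,v1) N2.N2=(alive,v0) N2.N3=(alive,v0) | N1.N0=(alive,v0) N1.N1=(suspect,v1) N1.N2=(alive,v0) N1.N3=(alive,v0)
Op 4: N1 marks N0=suspect -> (suspect,v1)
Op 5: N0 marks N0=alive -> (alive,v1)
Op 6: gossip N3<->N0 -> N3.N0=(alive,v1) N3.N1=(suspect,v1) N3.N2=(alive,v0) N3.N3=(alive,v0) | N0.N0=(alive,v1) N0.N1=(suspect,v1) N0.N2=(alive,v0) N0.N3=(alive,v0)

Answer: N0=suspect,1 N1=suspect,1 N2=alive,0 N3=alive,0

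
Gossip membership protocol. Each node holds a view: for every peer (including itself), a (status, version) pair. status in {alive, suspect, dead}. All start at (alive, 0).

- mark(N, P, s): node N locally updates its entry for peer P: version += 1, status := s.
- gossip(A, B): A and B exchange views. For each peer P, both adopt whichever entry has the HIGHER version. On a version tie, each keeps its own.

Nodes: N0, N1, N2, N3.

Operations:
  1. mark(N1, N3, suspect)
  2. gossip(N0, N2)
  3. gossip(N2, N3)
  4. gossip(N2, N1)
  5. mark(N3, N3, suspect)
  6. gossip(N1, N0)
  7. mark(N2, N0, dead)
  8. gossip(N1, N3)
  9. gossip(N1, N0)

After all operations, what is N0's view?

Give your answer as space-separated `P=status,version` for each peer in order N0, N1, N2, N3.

Answer: N0=alive,0 N1=alive,0 N2=alive,0 N3=suspect,1

Derivation:
Op 1: N1 marks N3=suspect -> (suspect,v1)
Op 2: gossip N0<->N2 -> N0.N0=(alive,v0) N0.N1=(alive,v0) N0.N2=(alive,v0) N0.N3=(alive,v0) | N2.N0=(alive,v0) N2.N1=(alive,v0) N2.N2=(alive,v0) N2.N3=(alive,v0)
Op 3: gossip N2<->N3 -> N2.N0=(alive,v0) N2.N1=(alive,v0) N2.N2=(alive,v0) N2.N3=(alive,v0) | N3.N0=(alive,v0) N3.N1=(alive,v0) N3.N2=(alive,v0) N3.N3=(alive,v0)
Op 4: gossip N2<->N1 -> N2.N0=(alive,v0) N2.N1=(alive,v0) N2.N2=(alive,v0) N2.N3=(suspect,v1) | N1.N0=(alive,v0) N1.N1=(alive,v0) N1.N2=(alive,v0) N1.N3=(suspect,v1)
Op 5: N3 marks N3=suspect -> (suspect,v1)
Op 6: gossip N1<->N0 -> N1.N0=(alive,v0) N1.N1=(alive,v0) N1.N2=(alive,v0) N1.N3=(suspect,v1) | N0.N0=(alive,v0) N0.N1=(alive,v0) N0.N2=(alive,v0) N0.N3=(suspect,v1)
Op 7: N2 marks N0=dead -> (dead,v1)
Op 8: gossip N1<->N3 -> N1.N0=(alive,v0) N1.N1=(alive,v0) N1.N2=(alive,v0) N1.N3=(suspect,v1) | N3.N0=(alive,v0) N3.N1=(alive,v0) N3.N2=(alive,v0) N3.N3=(suspect,v1)
Op 9: gossip N1<->N0 -> N1.N0=(alive,v0) N1.N1=(alive,v0) N1.N2=(alive,v0) N1.N3=(suspect,v1) | N0.N0=(alive,v0) N0.N1=(alive,v0) N0.N2=(alive,v0) N0.N3=(suspect,v1)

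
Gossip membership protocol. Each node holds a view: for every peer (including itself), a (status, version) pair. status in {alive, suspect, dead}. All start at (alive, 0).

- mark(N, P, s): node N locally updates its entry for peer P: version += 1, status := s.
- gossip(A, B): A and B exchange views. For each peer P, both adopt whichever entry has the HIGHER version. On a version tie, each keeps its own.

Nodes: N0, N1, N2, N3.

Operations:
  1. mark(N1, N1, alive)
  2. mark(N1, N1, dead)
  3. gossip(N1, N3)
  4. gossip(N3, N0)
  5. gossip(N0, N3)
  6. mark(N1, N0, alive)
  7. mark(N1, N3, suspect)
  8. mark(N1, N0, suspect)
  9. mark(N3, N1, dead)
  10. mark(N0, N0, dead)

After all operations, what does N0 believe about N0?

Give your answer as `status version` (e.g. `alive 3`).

Answer: dead 1

Derivation:
Op 1: N1 marks N1=alive -> (alive,v1)
Op 2: N1 marks N1=dead -> (dead,v2)
Op 3: gossip N1<->N3 -> N1.N0=(alive,v0) N1.N1=(dead,v2) N1.N2=(alive,v0) N1.N3=(alive,v0) | N3.N0=(alive,v0) N3.N1=(dead,v2) N3.N2=(alive,v0) N3.N3=(alive,v0)
Op 4: gossip N3<->N0 -> N3.N0=(alive,v0) N3.N1=(dead,v2) N3.N2=(alive,v0) N3.N3=(alive,v0) | N0.N0=(alive,v0) N0.N1=(dead,v2) N0.N2=(alive,v0) N0.N3=(alive,v0)
Op 5: gossip N0<->N3 -> N0.N0=(alive,v0) N0.N1=(dead,v2) N0.N2=(alive,v0) N0.N3=(alive,v0) | N3.N0=(alive,v0) N3.N1=(dead,v2) N3.N2=(alive,v0) N3.N3=(alive,v0)
Op 6: N1 marks N0=alive -> (alive,v1)
Op 7: N1 marks N3=suspect -> (suspect,v1)
Op 8: N1 marks N0=suspect -> (suspect,v2)
Op 9: N3 marks N1=dead -> (dead,v3)
Op 10: N0 marks N0=dead -> (dead,v1)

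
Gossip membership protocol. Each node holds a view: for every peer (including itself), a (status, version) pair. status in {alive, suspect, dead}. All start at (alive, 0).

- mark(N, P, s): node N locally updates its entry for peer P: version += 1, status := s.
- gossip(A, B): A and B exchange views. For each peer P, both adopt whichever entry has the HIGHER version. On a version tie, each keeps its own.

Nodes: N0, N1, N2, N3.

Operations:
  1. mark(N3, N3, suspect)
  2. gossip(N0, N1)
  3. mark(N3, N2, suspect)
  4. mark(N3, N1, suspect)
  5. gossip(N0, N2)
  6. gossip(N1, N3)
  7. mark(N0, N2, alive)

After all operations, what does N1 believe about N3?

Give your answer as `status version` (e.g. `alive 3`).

Answer: suspect 1

Derivation:
Op 1: N3 marks N3=suspect -> (suspect,v1)
Op 2: gossip N0<->N1 -> N0.N0=(alive,v0) N0.N1=(alive,v0) N0.N2=(alive,v0) N0.N3=(alive,v0) | N1.N0=(alive,v0) N1.N1=(alive,v0) N1.N2=(alive,v0) N1.N3=(alive,v0)
Op 3: N3 marks N2=suspect -> (suspect,v1)
Op 4: N3 marks N1=suspect -> (suspect,v1)
Op 5: gossip N0<->N2 -> N0.N0=(alive,v0) N0.N1=(alive,v0) N0.N2=(alive,v0) N0.N3=(alive,v0) | N2.N0=(alive,v0) N2.N1=(alive,v0) N2.N2=(alive,v0) N2.N3=(alive,v0)
Op 6: gossip N1<->N3 -> N1.N0=(alive,v0) N1.N1=(suspect,v1) N1.N2=(suspect,v1) N1.N3=(suspect,v1) | N3.N0=(alive,v0) N3.N1=(suspect,v1) N3.N2=(suspect,v1) N3.N3=(suspect,v1)
Op 7: N0 marks N2=alive -> (alive,v1)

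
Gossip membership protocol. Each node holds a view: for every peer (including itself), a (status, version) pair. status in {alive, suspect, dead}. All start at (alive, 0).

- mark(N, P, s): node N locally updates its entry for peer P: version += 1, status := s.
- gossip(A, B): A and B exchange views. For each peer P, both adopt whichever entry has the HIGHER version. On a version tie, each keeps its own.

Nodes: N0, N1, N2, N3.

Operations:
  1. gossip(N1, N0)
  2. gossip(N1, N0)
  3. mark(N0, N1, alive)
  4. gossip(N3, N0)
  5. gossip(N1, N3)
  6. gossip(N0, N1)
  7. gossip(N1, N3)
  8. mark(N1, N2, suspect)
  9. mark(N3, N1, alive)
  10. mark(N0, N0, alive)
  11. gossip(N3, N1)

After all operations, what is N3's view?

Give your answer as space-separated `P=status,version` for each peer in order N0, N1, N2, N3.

Op 1: gossip N1<->N0 -> N1.N0=(alive,v0) N1.N1=(alive,v0) N1.N2=(alive,v0) N1.N3=(alive,v0) | N0.N0=(alive,v0) N0.N1=(alive,v0) N0.N2=(alive,v0) N0.N3=(alive,v0)
Op 2: gossip N1<->N0 -> N1.N0=(alive,v0) N1.N1=(alive,v0) N1.N2=(alive,v0) N1.N3=(alive,v0) | N0.N0=(alive,v0) N0.N1=(alive,v0) N0.N2=(alive,v0) N0.N3=(alive,v0)
Op 3: N0 marks N1=alive -> (alive,v1)
Op 4: gossip N3<->N0 -> N3.N0=(alive,v0) N3.N1=(alive,v1) N3.N2=(alive,v0) N3.N3=(alive,v0) | N0.N0=(alive,v0) N0.N1=(alive,v1) N0.N2=(alive,v0) N0.N3=(alive,v0)
Op 5: gossip N1<->N3 -> N1.N0=(alive,v0) N1.N1=(alive,v1) N1.N2=(alive,v0) N1.N3=(alive,v0) | N3.N0=(alive,v0) N3.N1=(alive,v1) N3.N2=(alive,v0) N3.N3=(alive,v0)
Op 6: gossip N0<->N1 -> N0.N0=(alive,v0) N0.N1=(alive,v1) N0.N2=(alive,v0) N0.N3=(alive,v0) | N1.N0=(alive,v0) N1.N1=(alive,v1) N1.N2=(alive,v0) N1.N3=(alive,v0)
Op 7: gossip N1<->N3 -> N1.N0=(alive,v0) N1.N1=(alive,v1) N1.N2=(alive,v0) N1.N3=(alive,v0) | N3.N0=(alive,v0) N3.N1=(alive,v1) N3.N2=(alive,v0) N3.N3=(alive,v0)
Op 8: N1 marks N2=suspect -> (suspect,v1)
Op 9: N3 marks N1=alive -> (alive,v2)
Op 10: N0 marks N0=alive -> (alive,v1)
Op 11: gossip N3<->N1 -> N3.N0=(alive,v0) N3.N1=(alive,v2) N3.N2=(suspect,v1) N3.N3=(alive,v0) | N1.N0=(alive,v0) N1.N1=(alive,v2) N1.N2=(suspect,v1) N1.N3=(alive,v0)

Answer: N0=alive,0 N1=alive,2 N2=suspect,1 N3=alive,0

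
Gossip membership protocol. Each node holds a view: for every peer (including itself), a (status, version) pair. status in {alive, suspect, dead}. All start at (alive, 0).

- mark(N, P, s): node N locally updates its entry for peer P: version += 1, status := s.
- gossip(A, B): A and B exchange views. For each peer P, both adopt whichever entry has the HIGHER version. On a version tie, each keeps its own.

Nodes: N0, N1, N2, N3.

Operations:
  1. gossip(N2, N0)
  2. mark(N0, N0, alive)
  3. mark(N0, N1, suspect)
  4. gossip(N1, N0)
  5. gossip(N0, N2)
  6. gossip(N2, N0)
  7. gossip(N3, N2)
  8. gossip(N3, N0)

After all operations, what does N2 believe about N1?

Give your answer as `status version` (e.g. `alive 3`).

Answer: suspect 1

Derivation:
Op 1: gossip N2<->N0 -> N2.N0=(alive,v0) N2.N1=(alive,v0) N2.N2=(alive,v0) N2.N3=(alive,v0) | N0.N0=(alive,v0) N0.N1=(alive,v0) N0.N2=(alive,v0) N0.N3=(alive,v0)
Op 2: N0 marks N0=alive -> (alive,v1)
Op 3: N0 marks N1=suspect -> (suspect,v1)
Op 4: gossip N1<->N0 -> N1.N0=(alive,v1) N1.N1=(suspect,v1) N1.N2=(alive,v0) N1.N3=(alive,v0) | N0.N0=(alive,v1) N0.N1=(suspect,v1) N0.N2=(alive,v0) N0.N3=(alive,v0)
Op 5: gossip N0<->N2 -> N0.N0=(alive,v1) N0.N1=(suspect,v1) N0.N2=(alive,v0) N0.N3=(alive,v0) | N2.N0=(alive,v1) N2.N1=(suspect,v1) N2.N2=(alive,v0) N2.N3=(alive,v0)
Op 6: gossip N2<->N0 -> N2.N0=(alive,v1) N2.N1=(suspect,v1) N2.N2=(alive,v0) N2.N3=(alive,v0) | N0.N0=(alive,v1) N0.N1=(suspect,v1) N0.N2=(alive,v0) N0.N3=(alive,v0)
Op 7: gossip N3<->N2 -> N3.N0=(alive,v1) N3.N1=(suspect,v1) N3.N2=(alive,v0) N3.N3=(alive,v0) | N2.N0=(alive,v1) N2.N1=(suspect,v1) N2.N2=(alive,v0) N2.N3=(alive,v0)
Op 8: gossip N3<->N0 -> N3.N0=(alive,v1) N3.N1=(suspect,v1) N3.N2=(alive,v0) N3.N3=(alive,v0) | N0.N0=(alive,v1) N0.N1=(suspect,v1) N0.N2=(alive,v0) N0.N3=(alive,v0)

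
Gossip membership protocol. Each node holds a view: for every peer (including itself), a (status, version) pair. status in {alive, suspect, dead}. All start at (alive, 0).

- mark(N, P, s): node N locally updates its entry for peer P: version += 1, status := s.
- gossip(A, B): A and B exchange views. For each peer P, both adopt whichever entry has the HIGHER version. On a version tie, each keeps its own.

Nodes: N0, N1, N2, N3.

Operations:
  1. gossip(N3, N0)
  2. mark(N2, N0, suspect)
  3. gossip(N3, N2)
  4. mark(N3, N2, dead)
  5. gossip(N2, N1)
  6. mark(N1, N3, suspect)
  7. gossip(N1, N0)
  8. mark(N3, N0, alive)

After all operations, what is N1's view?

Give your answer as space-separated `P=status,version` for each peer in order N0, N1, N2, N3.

Answer: N0=suspect,1 N1=alive,0 N2=alive,0 N3=suspect,1

Derivation:
Op 1: gossip N3<->N0 -> N3.N0=(alive,v0) N3.N1=(alive,v0) N3.N2=(alive,v0) N3.N3=(alive,v0) | N0.N0=(alive,v0) N0.N1=(alive,v0) N0.N2=(alive,v0) N0.N3=(alive,v0)
Op 2: N2 marks N0=suspect -> (suspect,v1)
Op 3: gossip N3<->N2 -> N3.N0=(suspect,v1) N3.N1=(alive,v0) N3.N2=(alive,v0) N3.N3=(alive,v0) | N2.N0=(suspect,v1) N2.N1=(alive,v0) N2.N2=(alive,v0) N2.N3=(alive,v0)
Op 4: N3 marks N2=dead -> (dead,v1)
Op 5: gossip N2<->N1 -> N2.N0=(suspect,v1) N2.N1=(alive,v0) N2.N2=(alive,v0) N2.N3=(alive,v0) | N1.N0=(suspect,v1) N1.N1=(alive,v0) N1.N2=(alive,v0) N1.N3=(alive,v0)
Op 6: N1 marks N3=suspect -> (suspect,v1)
Op 7: gossip N1<->N0 -> N1.N0=(suspect,v1) N1.N1=(alive,v0) N1.N2=(alive,v0) N1.N3=(suspect,v1) | N0.N0=(suspect,v1) N0.N1=(alive,v0) N0.N2=(alive,v0) N0.N3=(suspect,v1)
Op 8: N3 marks N0=alive -> (alive,v2)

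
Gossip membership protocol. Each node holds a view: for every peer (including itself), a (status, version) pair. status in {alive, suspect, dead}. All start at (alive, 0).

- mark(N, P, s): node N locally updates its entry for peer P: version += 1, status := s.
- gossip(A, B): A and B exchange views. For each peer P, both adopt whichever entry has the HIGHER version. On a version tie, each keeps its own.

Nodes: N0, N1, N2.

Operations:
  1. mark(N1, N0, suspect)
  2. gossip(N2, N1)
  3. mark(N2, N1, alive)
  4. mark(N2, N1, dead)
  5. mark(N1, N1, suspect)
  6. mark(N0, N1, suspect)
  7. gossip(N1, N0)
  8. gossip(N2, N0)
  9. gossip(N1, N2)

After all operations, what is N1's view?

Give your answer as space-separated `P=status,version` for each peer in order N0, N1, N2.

Answer: N0=suspect,1 N1=dead,2 N2=alive,0

Derivation:
Op 1: N1 marks N0=suspect -> (suspect,v1)
Op 2: gossip N2<->N1 -> N2.N0=(suspect,v1) N2.N1=(alive,v0) N2.N2=(alive,v0) | N1.N0=(suspect,v1) N1.N1=(alive,v0) N1.N2=(alive,v0)
Op 3: N2 marks N1=alive -> (alive,v1)
Op 4: N2 marks N1=dead -> (dead,v2)
Op 5: N1 marks N1=suspect -> (suspect,v1)
Op 6: N0 marks N1=suspect -> (suspect,v1)
Op 7: gossip N1<->N0 -> N1.N0=(suspect,v1) N1.N1=(suspect,v1) N1.N2=(alive,v0) | N0.N0=(suspect,v1) N0.N1=(suspect,v1) N0.N2=(alive,v0)
Op 8: gossip N2<->N0 -> N2.N0=(suspect,v1) N2.N1=(dead,v2) N2.N2=(alive,v0) | N0.N0=(suspect,v1) N0.N1=(dead,v2) N0.N2=(alive,v0)
Op 9: gossip N1<->N2 -> N1.N0=(suspect,v1) N1.N1=(dead,v2) N1.N2=(alive,v0) | N2.N0=(suspect,v1) N2.N1=(dead,v2) N2.N2=(alive,v0)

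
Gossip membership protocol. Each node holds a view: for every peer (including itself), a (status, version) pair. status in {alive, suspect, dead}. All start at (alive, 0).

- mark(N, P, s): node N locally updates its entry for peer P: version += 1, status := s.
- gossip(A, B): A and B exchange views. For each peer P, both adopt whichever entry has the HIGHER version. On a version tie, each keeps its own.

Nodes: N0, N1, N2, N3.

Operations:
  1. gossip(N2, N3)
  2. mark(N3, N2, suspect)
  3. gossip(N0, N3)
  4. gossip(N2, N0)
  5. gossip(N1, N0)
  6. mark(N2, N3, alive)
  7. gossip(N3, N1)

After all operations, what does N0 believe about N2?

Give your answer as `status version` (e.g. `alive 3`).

Answer: suspect 1

Derivation:
Op 1: gossip N2<->N3 -> N2.N0=(alive,v0) N2.N1=(alive,v0) N2.N2=(alive,v0) N2.N3=(alive,v0) | N3.N0=(alive,v0) N3.N1=(alive,v0) N3.N2=(alive,v0) N3.N3=(alive,v0)
Op 2: N3 marks N2=suspect -> (suspect,v1)
Op 3: gossip N0<->N3 -> N0.N0=(alive,v0) N0.N1=(alive,v0) N0.N2=(suspect,v1) N0.N3=(alive,v0) | N3.N0=(alive,v0) N3.N1=(alive,v0) N3.N2=(suspect,v1) N3.N3=(alive,v0)
Op 4: gossip N2<->N0 -> N2.N0=(alive,v0) N2.N1=(alive,v0) N2.N2=(suspect,v1) N2.N3=(alive,v0) | N0.N0=(alive,v0) N0.N1=(alive,v0) N0.N2=(suspect,v1) N0.N3=(alive,v0)
Op 5: gossip N1<->N0 -> N1.N0=(alive,v0) N1.N1=(alive,v0) N1.N2=(suspect,v1) N1.N3=(alive,v0) | N0.N0=(alive,v0) N0.N1=(alive,v0) N0.N2=(suspect,v1) N0.N3=(alive,v0)
Op 6: N2 marks N3=alive -> (alive,v1)
Op 7: gossip N3<->N1 -> N3.N0=(alive,v0) N3.N1=(alive,v0) N3.N2=(suspect,v1) N3.N3=(alive,v0) | N1.N0=(alive,v0) N1.N1=(alive,v0) N1.N2=(suspect,v1) N1.N3=(alive,v0)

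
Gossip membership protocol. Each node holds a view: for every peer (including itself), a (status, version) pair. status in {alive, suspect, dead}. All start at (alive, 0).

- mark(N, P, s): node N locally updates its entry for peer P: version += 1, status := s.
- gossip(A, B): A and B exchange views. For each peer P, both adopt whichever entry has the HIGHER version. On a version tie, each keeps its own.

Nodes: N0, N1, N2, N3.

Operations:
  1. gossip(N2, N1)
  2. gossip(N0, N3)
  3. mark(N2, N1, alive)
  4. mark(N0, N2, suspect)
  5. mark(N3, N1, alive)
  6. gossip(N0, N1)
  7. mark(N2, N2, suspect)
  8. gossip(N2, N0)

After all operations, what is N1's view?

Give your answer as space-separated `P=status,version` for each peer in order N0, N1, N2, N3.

Answer: N0=alive,0 N1=alive,0 N2=suspect,1 N3=alive,0

Derivation:
Op 1: gossip N2<->N1 -> N2.N0=(alive,v0) N2.N1=(alive,v0) N2.N2=(alive,v0) N2.N3=(alive,v0) | N1.N0=(alive,v0) N1.N1=(alive,v0) N1.N2=(alive,v0) N1.N3=(alive,v0)
Op 2: gossip N0<->N3 -> N0.N0=(alive,v0) N0.N1=(alive,v0) N0.N2=(alive,v0) N0.N3=(alive,v0) | N3.N0=(alive,v0) N3.N1=(alive,v0) N3.N2=(alive,v0) N3.N3=(alive,v0)
Op 3: N2 marks N1=alive -> (alive,v1)
Op 4: N0 marks N2=suspect -> (suspect,v1)
Op 5: N3 marks N1=alive -> (alive,v1)
Op 6: gossip N0<->N1 -> N0.N0=(alive,v0) N0.N1=(alive,v0) N0.N2=(suspect,v1) N0.N3=(alive,v0) | N1.N0=(alive,v0) N1.N1=(alive,v0) N1.N2=(suspect,v1) N1.N3=(alive,v0)
Op 7: N2 marks N2=suspect -> (suspect,v1)
Op 8: gossip N2<->N0 -> N2.N0=(alive,v0) N2.N1=(alive,v1) N2.N2=(suspect,v1) N2.N3=(alive,v0) | N0.N0=(alive,v0) N0.N1=(alive,v1) N0.N2=(suspect,v1) N0.N3=(alive,v0)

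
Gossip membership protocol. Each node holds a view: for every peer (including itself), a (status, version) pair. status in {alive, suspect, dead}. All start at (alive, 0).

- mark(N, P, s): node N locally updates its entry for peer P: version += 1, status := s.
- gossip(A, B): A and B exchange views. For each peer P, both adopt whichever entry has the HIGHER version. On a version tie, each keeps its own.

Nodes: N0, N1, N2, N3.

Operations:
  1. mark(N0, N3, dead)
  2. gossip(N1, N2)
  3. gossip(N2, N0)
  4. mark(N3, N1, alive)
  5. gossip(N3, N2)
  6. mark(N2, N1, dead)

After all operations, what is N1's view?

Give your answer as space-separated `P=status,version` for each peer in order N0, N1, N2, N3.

Answer: N0=alive,0 N1=alive,0 N2=alive,0 N3=alive,0

Derivation:
Op 1: N0 marks N3=dead -> (dead,v1)
Op 2: gossip N1<->N2 -> N1.N0=(alive,v0) N1.N1=(alive,v0) N1.N2=(alive,v0) N1.N3=(alive,v0) | N2.N0=(alive,v0) N2.N1=(alive,v0) N2.N2=(alive,v0) N2.N3=(alive,v0)
Op 3: gossip N2<->N0 -> N2.N0=(alive,v0) N2.N1=(alive,v0) N2.N2=(alive,v0) N2.N3=(dead,v1) | N0.N0=(alive,v0) N0.N1=(alive,v0) N0.N2=(alive,v0) N0.N3=(dead,v1)
Op 4: N3 marks N1=alive -> (alive,v1)
Op 5: gossip N3<->N2 -> N3.N0=(alive,v0) N3.N1=(alive,v1) N3.N2=(alive,v0) N3.N3=(dead,v1) | N2.N0=(alive,v0) N2.N1=(alive,v1) N2.N2=(alive,v0) N2.N3=(dead,v1)
Op 6: N2 marks N1=dead -> (dead,v2)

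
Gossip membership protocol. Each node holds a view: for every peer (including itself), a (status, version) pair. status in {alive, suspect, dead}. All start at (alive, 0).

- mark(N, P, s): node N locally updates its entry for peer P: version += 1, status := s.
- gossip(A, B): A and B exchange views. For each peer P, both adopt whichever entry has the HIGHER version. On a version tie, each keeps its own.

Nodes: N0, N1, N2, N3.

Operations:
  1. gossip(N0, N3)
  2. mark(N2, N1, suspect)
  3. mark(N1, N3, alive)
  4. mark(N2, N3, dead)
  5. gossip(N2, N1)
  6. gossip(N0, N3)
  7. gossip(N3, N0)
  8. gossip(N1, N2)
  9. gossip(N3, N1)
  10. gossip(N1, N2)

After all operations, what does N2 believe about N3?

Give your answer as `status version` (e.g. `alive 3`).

Answer: dead 1

Derivation:
Op 1: gossip N0<->N3 -> N0.N0=(alive,v0) N0.N1=(alive,v0) N0.N2=(alive,v0) N0.N3=(alive,v0) | N3.N0=(alive,v0) N3.N1=(alive,v0) N3.N2=(alive,v0) N3.N3=(alive,v0)
Op 2: N2 marks N1=suspect -> (suspect,v1)
Op 3: N1 marks N3=alive -> (alive,v1)
Op 4: N2 marks N3=dead -> (dead,v1)
Op 5: gossip N2<->N1 -> N2.N0=(alive,v0) N2.N1=(suspect,v1) N2.N2=(alive,v0) N2.N3=(dead,v1) | N1.N0=(alive,v0) N1.N1=(suspect,v1) N1.N2=(alive,v0) N1.N3=(alive,v1)
Op 6: gossip N0<->N3 -> N0.N0=(alive,v0) N0.N1=(alive,v0) N0.N2=(alive,v0) N0.N3=(alive,v0) | N3.N0=(alive,v0) N3.N1=(alive,v0) N3.N2=(alive,v0) N3.N3=(alive,v0)
Op 7: gossip N3<->N0 -> N3.N0=(alive,v0) N3.N1=(alive,v0) N3.N2=(alive,v0) N3.N3=(alive,v0) | N0.N0=(alive,v0) N0.N1=(alive,v0) N0.N2=(alive,v0) N0.N3=(alive,v0)
Op 8: gossip N1<->N2 -> N1.N0=(alive,v0) N1.N1=(suspect,v1) N1.N2=(alive,v0) N1.N3=(alive,v1) | N2.N0=(alive,v0) N2.N1=(suspect,v1) N2.N2=(alive,v0) N2.N3=(dead,v1)
Op 9: gossip N3<->N1 -> N3.N0=(alive,v0) N3.N1=(suspect,v1) N3.N2=(alive,v0) N3.N3=(alive,v1) | N1.N0=(alive,v0) N1.N1=(suspect,v1) N1.N2=(alive,v0) N1.N3=(alive,v1)
Op 10: gossip N1<->N2 -> N1.N0=(alive,v0) N1.N1=(suspect,v1) N1.N2=(alive,v0) N1.N3=(alive,v1) | N2.N0=(alive,v0) N2.N1=(suspect,v1) N2.N2=(alive,v0) N2.N3=(dead,v1)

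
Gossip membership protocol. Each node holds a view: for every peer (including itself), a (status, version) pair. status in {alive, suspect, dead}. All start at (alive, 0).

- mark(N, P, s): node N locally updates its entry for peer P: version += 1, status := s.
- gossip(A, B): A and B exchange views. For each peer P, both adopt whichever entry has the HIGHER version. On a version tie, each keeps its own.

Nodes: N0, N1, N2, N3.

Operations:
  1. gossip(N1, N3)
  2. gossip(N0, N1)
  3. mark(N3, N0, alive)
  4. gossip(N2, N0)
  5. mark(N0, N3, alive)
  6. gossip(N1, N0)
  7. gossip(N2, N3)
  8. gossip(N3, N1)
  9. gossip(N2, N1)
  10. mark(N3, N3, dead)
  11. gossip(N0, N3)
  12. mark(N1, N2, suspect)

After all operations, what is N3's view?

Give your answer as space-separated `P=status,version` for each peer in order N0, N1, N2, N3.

Op 1: gossip N1<->N3 -> N1.N0=(alive,v0) N1.N1=(alive,v0) N1.N2=(alive,v0) N1.N3=(alive,v0) | N3.N0=(alive,v0) N3.N1=(alive,v0) N3.N2=(alive,v0) N3.N3=(alive,v0)
Op 2: gossip N0<->N1 -> N0.N0=(alive,v0) N0.N1=(alive,v0) N0.N2=(alive,v0) N0.N3=(alive,v0) | N1.N0=(alive,v0) N1.N1=(alive,v0) N1.N2=(alive,v0) N1.N3=(alive,v0)
Op 3: N3 marks N0=alive -> (alive,v1)
Op 4: gossip N2<->N0 -> N2.N0=(alive,v0) N2.N1=(alive,v0) N2.N2=(alive,v0) N2.N3=(alive,v0) | N0.N0=(alive,v0) N0.N1=(alive,v0) N0.N2=(alive,v0) N0.N3=(alive,v0)
Op 5: N0 marks N3=alive -> (alive,v1)
Op 6: gossip N1<->N0 -> N1.N0=(alive,v0) N1.N1=(alive,v0) N1.N2=(alive,v0) N1.N3=(alive,v1) | N0.N0=(alive,v0) N0.N1=(alive,v0) N0.N2=(alive,v0) N0.N3=(alive,v1)
Op 7: gossip N2<->N3 -> N2.N0=(alive,v1) N2.N1=(alive,v0) N2.N2=(alive,v0) N2.N3=(alive,v0) | N3.N0=(alive,v1) N3.N1=(alive,v0) N3.N2=(alive,v0) N3.N3=(alive,v0)
Op 8: gossip N3<->N1 -> N3.N0=(alive,v1) N3.N1=(alive,v0) N3.N2=(alive,v0) N3.N3=(alive,v1) | N1.N0=(alive,v1) N1.N1=(alive,v0) N1.N2=(alive,v0) N1.N3=(alive,v1)
Op 9: gossip N2<->N1 -> N2.N0=(alive,v1) N2.N1=(alive,v0) N2.N2=(alive,v0) N2.N3=(alive,v1) | N1.N0=(alive,v1) N1.N1=(alive,v0) N1.N2=(alive,v0) N1.N3=(alive,v1)
Op 10: N3 marks N3=dead -> (dead,v2)
Op 11: gossip N0<->N3 -> N0.N0=(alive,v1) N0.N1=(alive,v0) N0.N2=(alive,v0) N0.N3=(dead,v2) | N3.N0=(alive,v1) N3.N1=(alive,v0) N3.N2=(alive,v0) N3.N3=(dead,v2)
Op 12: N1 marks N2=suspect -> (suspect,v1)

Answer: N0=alive,1 N1=alive,0 N2=alive,0 N3=dead,2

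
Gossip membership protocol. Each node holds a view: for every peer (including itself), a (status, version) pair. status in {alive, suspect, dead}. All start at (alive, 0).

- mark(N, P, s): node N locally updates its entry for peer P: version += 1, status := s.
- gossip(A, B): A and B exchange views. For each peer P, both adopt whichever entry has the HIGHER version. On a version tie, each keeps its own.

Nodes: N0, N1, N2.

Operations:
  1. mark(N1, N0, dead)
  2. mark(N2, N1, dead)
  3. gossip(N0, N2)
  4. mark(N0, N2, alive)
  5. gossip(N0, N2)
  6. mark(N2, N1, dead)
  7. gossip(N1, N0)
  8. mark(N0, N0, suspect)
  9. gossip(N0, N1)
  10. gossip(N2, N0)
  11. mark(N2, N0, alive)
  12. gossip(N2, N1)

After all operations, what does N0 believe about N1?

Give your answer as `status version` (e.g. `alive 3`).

Answer: dead 2

Derivation:
Op 1: N1 marks N0=dead -> (dead,v1)
Op 2: N2 marks N1=dead -> (dead,v1)
Op 3: gossip N0<->N2 -> N0.N0=(alive,v0) N0.N1=(dead,v1) N0.N2=(alive,v0) | N2.N0=(alive,v0) N2.N1=(dead,v1) N2.N2=(alive,v0)
Op 4: N0 marks N2=alive -> (alive,v1)
Op 5: gossip N0<->N2 -> N0.N0=(alive,v0) N0.N1=(dead,v1) N0.N2=(alive,v1) | N2.N0=(alive,v0) N2.N1=(dead,v1) N2.N2=(alive,v1)
Op 6: N2 marks N1=dead -> (dead,v2)
Op 7: gossip N1<->N0 -> N1.N0=(dead,v1) N1.N1=(dead,v1) N1.N2=(alive,v1) | N0.N0=(dead,v1) N0.N1=(dead,v1) N0.N2=(alive,v1)
Op 8: N0 marks N0=suspect -> (suspect,v2)
Op 9: gossip N0<->N1 -> N0.N0=(suspect,v2) N0.N1=(dead,v1) N0.N2=(alive,v1) | N1.N0=(suspect,v2) N1.N1=(dead,v1) N1.N2=(alive,v1)
Op 10: gossip N2<->N0 -> N2.N0=(suspect,v2) N2.N1=(dead,v2) N2.N2=(alive,v1) | N0.N0=(suspect,v2) N0.N1=(dead,v2) N0.N2=(alive,v1)
Op 11: N2 marks N0=alive -> (alive,v3)
Op 12: gossip N2<->N1 -> N2.N0=(alive,v3) N2.N1=(dead,v2) N2.N2=(alive,v1) | N1.N0=(alive,v3) N1.N1=(dead,v2) N1.N2=(alive,v1)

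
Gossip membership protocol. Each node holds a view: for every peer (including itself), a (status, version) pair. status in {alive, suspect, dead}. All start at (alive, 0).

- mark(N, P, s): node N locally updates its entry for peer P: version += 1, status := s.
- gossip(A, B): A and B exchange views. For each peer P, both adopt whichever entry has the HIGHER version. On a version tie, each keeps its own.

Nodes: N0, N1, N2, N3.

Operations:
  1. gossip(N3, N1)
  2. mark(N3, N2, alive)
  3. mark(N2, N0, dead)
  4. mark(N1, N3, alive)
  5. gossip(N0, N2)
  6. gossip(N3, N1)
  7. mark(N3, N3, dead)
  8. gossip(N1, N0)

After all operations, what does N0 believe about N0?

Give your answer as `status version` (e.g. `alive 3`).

Op 1: gossip N3<->N1 -> N3.N0=(alive,v0) N3.N1=(alive,v0) N3.N2=(alive,v0) N3.N3=(alive,v0) | N1.N0=(alive,v0) N1.N1=(alive,v0) N1.N2=(alive,v0) N1.N3=(alive,v0)
Op 2: N3 marks N2=alive -> (alive,v1)
Op 3: N2 marks N0=dead -> (dead,v1)
Op 4: N1 marks N3=alive -> (alive,v1)
Op 5: gossip N0<->N2 -> N0.N0=(dead,v1) N0.N1=(alive,v0) N0.N2=(alive,v0) N0.N3=(alive,v0) | N2.N0=(dead,v1) N2.N1=(alive,v0) N2.N2=(alive,v0) N2.N3=(alive,v0)
Op 6: gossip N3<->N1 -> N3.N0=(alive,v0) N3.N1=(alive,v0) N3.N2=(alive,v1) N3.N3=(alive,v1) | N1.N0=(alive,v0) N1.N1=(alive,v0) N1.N2=(alive,v1) N1.N3=(alive,v1)
Op 7: N3 marks N3=dead -> (dead,v2)
Op 8: gossip N1<->N0 -> N1.N0=(dead,v1) N1.N1=(alive,v0) N1.N2=(alive,v1) N1.N3=(alive,v1) | N0.N0=(dead,v1) N0.N1=(alive,v0) N0.N2=(alive,v1) N0.N3=(alive,v1)

Answer: dead 1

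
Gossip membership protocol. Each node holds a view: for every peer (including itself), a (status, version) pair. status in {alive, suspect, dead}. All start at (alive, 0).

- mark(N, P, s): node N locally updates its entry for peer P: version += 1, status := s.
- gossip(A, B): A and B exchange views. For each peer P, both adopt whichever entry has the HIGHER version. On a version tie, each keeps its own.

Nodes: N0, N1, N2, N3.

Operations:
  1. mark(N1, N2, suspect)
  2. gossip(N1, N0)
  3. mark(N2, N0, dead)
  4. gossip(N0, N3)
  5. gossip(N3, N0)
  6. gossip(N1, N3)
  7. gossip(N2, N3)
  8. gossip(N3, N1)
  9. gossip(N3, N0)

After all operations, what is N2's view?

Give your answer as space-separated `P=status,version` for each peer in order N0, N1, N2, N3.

Answer: N0=dead,1 N1=alive,0 N2=suspect,1 N3=alive,0

Derivation:
Op 1: N1 marks N2=suspect -> (suspect,v1)
Op 2: gossip N1<->N0 -> N1.N0=(alive,v0) N1.N1=(alive,v0) N1.N2=(suspect,v1) N1.N3=(alive,v0) | N0.N0=(alive,v0) N0.N1=(alive,v0) N0.N2=(suspect,v1) N0.N3=(alive,v0)
Op 3: N2 marks N0=dead -> (dead,v1)
Op 4: gossip N0<->N3 -> N0.N0=(alive,v0) N0.N1=(alive,v0) N0.N2=(suspect,v1) N0.N3=(alive,v0) | N3.N0=(alive,v0) N3.N1=(alive,v0) N3.N2=(suspect,v1) N3.N3=(alive,v0)
Op 5: gossip N3<->N0 -> N3.N0=(alive,v0) N3.N1=(alive,v0) N3.N2=(suspect,v1) N3.N3=(alive,v0) | N0.N0=(alive,v0) N0.N1=(alive,v0) N0.N2=(suspect,v1) N0.N3=(alive,v0)
Op 6: gossip N1<->N3 -> N1.N0=(alive,v0) N1.N1=(alive,v0) N1.N2=(suspect,v1) N1.N3=(alive,v0) | N3.N0=(alive,v0) N3.N1=(alive,v0) N3.N2=(suspect,v1) N3.N3=(alive,v0)
Op 7: gossip N2<->N3 -> N2.N0=(dead,v1) N2.N1=(alive,v0) N2.N2=(suspect,v1) N2.N3=(alive,v0) | N3.N0=(dead,v1) N3.N1=(alive,v0) N3.N2=(suspect,v1) N3.N3=(alive,v0)
Op 8: gossip N3<->N1 -> N3.N0=(dead,v1) N3.N1=(alive,v0) N3.N2=(suspect,v1) N3.N3=(alive,v0) | N1.N0=(dead,v1) N1.N1=(alive,v0) N1.N2=(suspect,v1) N1.N3=(alive,v0)
Op 9: gossip N3<->N0 -> N3.N0=(dead,v1) N3.N1=(alive,v0) N3.N2=(suspect,v1) N3.N3=(alive,v0) | N0.N0=(dead,v1) N0.N1=(alive,v0) N0.N2=(suspect,v1) N0.N3=(alive,v0)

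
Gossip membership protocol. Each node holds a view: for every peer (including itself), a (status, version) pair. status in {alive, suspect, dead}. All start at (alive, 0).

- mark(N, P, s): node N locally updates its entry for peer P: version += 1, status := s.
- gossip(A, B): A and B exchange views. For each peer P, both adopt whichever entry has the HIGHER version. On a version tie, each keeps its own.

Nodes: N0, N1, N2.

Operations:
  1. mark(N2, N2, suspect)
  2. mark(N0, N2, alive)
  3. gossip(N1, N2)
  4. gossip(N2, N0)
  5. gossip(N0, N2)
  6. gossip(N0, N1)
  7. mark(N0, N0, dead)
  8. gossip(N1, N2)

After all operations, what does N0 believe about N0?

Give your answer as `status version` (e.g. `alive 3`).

Answer: dead 1

Derivation:
Op 1: N2 marks N2=suspect -> (suspect,v1)
Op 2: N0 marks N2=alive -> (alive,v1)
Op 3: gossip N1<->N2 -> N1.N0=(alive,v0) N1.N1=(alive,v0) N1.N2=(suspect,v1) | N2.N0=(alive,v0) N2.N1=(alive,v0) N2.N2=(suspect,v1)
Op 4: gossip N2<->N0 -> N2.N0=(alive,v0) N2.N1=(alive,v0) N2.N2=(suspect,v1) | N0.N0=(alive,v0) N0.N1=(alive,v0) N0.N2=(alive,v1)
Op 5: gossip N0<->N2 -> N0.N0=(alive,v0) N0.N1=(alive,v0) N0.N2=(alive,v1) | N2.N0=(alive,v0) N2.N1=(alive,v0) N2.N2=(suspect,v1)
Op 6: gossip N0<->N1 -> N0.N0=(alive,v0) N0.N1=(alive,v0) N0.N2=(alive,v1) | N1.N0=(alive,v0) N1.N1=(alive,v0) N1.N2=(suspect,v1)
Op 7: N0 marks N0=dead -> (dead,v1)
Op 8: gossip N1<->N2 -> N1.N0=(alive,v0) N1.N1=(alive,v0) N1.N2=(suspect,v1) | N2.N0=(alive,v0) N2.N1=(alive,v0) N2.N2=(suspect,v1)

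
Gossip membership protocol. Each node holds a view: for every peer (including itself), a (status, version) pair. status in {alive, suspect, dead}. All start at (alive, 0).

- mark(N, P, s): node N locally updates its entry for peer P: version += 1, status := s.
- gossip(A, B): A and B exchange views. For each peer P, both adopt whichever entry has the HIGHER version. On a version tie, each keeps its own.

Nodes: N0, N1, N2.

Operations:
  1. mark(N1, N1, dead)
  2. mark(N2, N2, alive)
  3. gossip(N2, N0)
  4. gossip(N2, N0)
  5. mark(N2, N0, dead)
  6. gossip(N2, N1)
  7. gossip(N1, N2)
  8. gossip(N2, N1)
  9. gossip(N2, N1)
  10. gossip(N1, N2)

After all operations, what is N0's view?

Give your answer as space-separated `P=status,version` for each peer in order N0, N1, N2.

Op 1: N1 marks N1=dead -> (dead,v1)
Op 2: N2 marks N2=alive -> (alive,v1)
Op 3: gossip N2<->N0 -> N2.N0=(alive,v0) N2.N1=(alive,v0) N2.N2=(alive,v1) | N0.N0=(alive,v0) N0.N1=(alive,v0) N0.N2=(alive,v1)
Op 4: gossip N2<->N0 -> N2.N0=(alive,v0) N2.N1=(alive,v0) N2.N2=(alive,v1) | N0.N0=(alive,v0) N0.N1=(alive,v0) N0.N2=(alive,v1)
Op 5: N2 marks N0=dead -> (dead,v1)
Op 6: gossip N2<->N1 -> N2.N0=(dead,v1) N2.N1=(dead,v1) N2.N2=(alive,v1) | N1.N0=(dead,v1) N1.N1=(dead,v1) N1.N2=(alive,v1)
Op 7: gossip N1<->N2 -> N1.N0=(dead,v1) N1.N1=(dead,v1) N1.N2=(alive,v1) | N2.N0=(dead,v1) N2.N1=(dead,v1) N2.N2=(alive,v1)
Op 8: gossip N2<->N1 -> N2.N0=(dead,v1) N2.N1=(dead,v1) N2.N2=(alive,v1) | N1.N0=(dead,v1) N1.N1=(dead,v1) N1.N2=(alive,v1)
Op 9: gossip N2<->N1 -> N2.N0=(dead,v1) N2.N1=(dead,v1) N2.N2=(alive,v1) | N1.N0=(dead,v1) N1.N1=(dead,v1) N1.N2=(alive,v1)
Op 10: gossip N1<->N2 -> N1.N0=(dead,v1) N1.N1=(dead,v1) N1.N2=(alive,v1) | N2.N0=(dead,v1) N2.N1=(dead,v1) N2.N2=(alive,v1)

Answer: N0=alive,0 N1=alive,0 N2=alive,1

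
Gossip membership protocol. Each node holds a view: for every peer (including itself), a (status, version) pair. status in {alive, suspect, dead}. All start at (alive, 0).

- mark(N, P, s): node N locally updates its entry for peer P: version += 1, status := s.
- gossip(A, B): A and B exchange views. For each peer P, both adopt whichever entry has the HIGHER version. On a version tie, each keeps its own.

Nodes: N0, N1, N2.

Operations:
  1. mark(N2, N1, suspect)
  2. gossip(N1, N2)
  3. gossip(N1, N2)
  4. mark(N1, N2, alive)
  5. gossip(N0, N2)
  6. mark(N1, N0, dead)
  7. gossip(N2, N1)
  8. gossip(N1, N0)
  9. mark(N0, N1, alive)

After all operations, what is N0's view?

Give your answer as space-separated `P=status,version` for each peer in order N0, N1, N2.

Op 1: N2 marks N1=suspect -> (suspect,v1)
Op 2: gossip N1<->N2 -> N1.N0=(alive,v0) N1.N1=(suspect,v1) N1.N2=(alive,v0) | N2.N0=(alive,v0) N2.N1=(suspect,v1) N2.N2=(alive,v0)
Op 3: gossip N1<->N2 -> N1.N0=(alive,v0) N1.N1=(suspect,v1) N1.N2=(alive,v0) | N2.N0=(alive,v0) N2.N1=(suspect,v1) N2.N2=(alive,v0)
Op 4: N1 marks N2=alive -> (alive,v1)
Op 5: gossip N0<->N2 -> N0.N0=(alive,v0) N0.N1=(suspect,v1) N0.N2=(alive,v0) | N2.N0=(alive,v0) N2.N1=(suspect,v1) N2.N2=(alive,v0)
Op 6: N1 marks N0=dead -> (dead,v1)
Op 7: gossip N2<->N1 -> N2.N0=(dead,v1) N2.N1=(suspect,v1) N2.N2=(alive,v1) | N1.N0=(dead,v1) N1.N1=(suspect,v1) N1.N2=(alive,v1)
Op 8: gossip N1<->N0 -> N1.N0=(dead,v1) N1.N1=(suspect,v1) N1.N2=(alive,v1) | N0.N0=(dead,v1) N0.N1=(suspect,v1) N0.N2=(alive,v1)
Op 9: N0 marks N1=alive -> (alive,v2)

Answer: N0=dead,1 N1=alive,2 N2=alive,1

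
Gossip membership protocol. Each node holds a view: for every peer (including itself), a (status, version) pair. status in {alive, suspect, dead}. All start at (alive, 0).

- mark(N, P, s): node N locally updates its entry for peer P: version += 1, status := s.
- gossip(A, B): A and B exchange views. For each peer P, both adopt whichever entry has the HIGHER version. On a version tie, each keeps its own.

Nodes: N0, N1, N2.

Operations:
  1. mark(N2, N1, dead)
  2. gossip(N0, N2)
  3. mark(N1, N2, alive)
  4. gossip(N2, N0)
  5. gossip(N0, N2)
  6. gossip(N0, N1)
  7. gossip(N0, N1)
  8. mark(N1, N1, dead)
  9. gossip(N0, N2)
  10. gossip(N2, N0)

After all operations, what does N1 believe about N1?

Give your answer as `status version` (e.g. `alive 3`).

Answer: dead 2

Derivation:
Op 1: N2 marks N1=dead -> (dead,v1)
Op 2: gossip N0<->N2 -> N0.N0=(alive,v0) N0.N1=(dead,v1) N0.N2=(alive,v0) | N2.N0=(alive,v0) N2.N1=(dead,v1) N2.N2=(alive,v0)
Op 3: N1 marks N2=alive -> (alive,v1)
Op 4: gossip N2<->N0 -> N2.N0=(alive,v0) N2.N1=(dead,v1) N2.N2=(alive,v0) | N0.N0=(alive,v0) N0.N1=(dead,v1) N0.N2=(alive,v0)
Op 5: gossip N0<->N2 -> N0.N0=(alive,v0) N0.N1=(dead,v1) N0.N2=(alive,v0) | N2.N0=(alive,v0) N2.N1=(dead,v1) N2.N2=(alive,v0)
Op 6: gossip N0<->N1 -> N0.N0=(alive,v0) N0.N1=(dead,v1) N0.N2=(alive,v1) | N1.N0=(alive,v0) N1.N1=(dead,v1) N1.N2=(alive,v1)
Op 7: gossip N0<->N1 -> N0.N0=(alive,v0) N0.N1=(dead,v1) N0.N2=(alive,v1) | N1.N0=(alive,v0) N1.N1=(dead,v1) N1.N2=(alive,v1)
Op 8: N1 marks N1=dead -> (dead,v2)
Op 9: gossip N0<->N2 -> N0.N0=(alive,v0) N0.N1=(dead,v1) N0.N2=(alive,v1) | N2.N0=(alive,v0) N2.N1=(dead,v1) N2.N2=(alive,v1)
Op 10: gossip N2<->N0 -> N2.N0=(alive,v0) N2.N1=(dead,v1) N2.N2=(alive,v1) | N0.N0=(alive,v0) N0.N1=(dead,v1) N0.N2=(alive,v1)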